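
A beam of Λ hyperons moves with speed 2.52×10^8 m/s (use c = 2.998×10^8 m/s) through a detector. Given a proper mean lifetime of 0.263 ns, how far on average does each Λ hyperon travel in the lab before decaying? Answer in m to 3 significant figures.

d ≈ 0.122 m

β = v/c = 2.52×10^8 / 2.998×10^8 = 0.84056
γ = 1/√(1 − 0.84056²) = 1.8460
Dilated lifetime: Δt = γτ₀ = 1.8460 × 0.263 ns = 0.48549 ns
d = vΔt = 0.84056c × 0.48549 ns = 2.5200×10^8 m/s × 4.8549×10^-10 s = 0.122 m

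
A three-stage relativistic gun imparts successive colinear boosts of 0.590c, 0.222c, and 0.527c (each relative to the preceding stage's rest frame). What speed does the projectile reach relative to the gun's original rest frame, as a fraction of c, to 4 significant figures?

u ≈ 0.9032c

Compose boost 2: (0.222 + 0.590)/(1 + 0.222×0.590) = 0.8120/1.13098 = 0.717961
Compose boost 3: (0.527 + 0.717961)/(1 + 0.527×0.717961) = 1.24496/1.37837 = 0.9032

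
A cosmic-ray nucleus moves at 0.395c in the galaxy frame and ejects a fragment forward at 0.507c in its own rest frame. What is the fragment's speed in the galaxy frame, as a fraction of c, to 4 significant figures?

u ≈ 0.7515c

Compose boost 2: (0.507 + 0.395)/(1 + 0.507×0.395) = 0.9020/1.20026 = 0.7515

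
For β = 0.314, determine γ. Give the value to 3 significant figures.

γ ≈ 1.05

γ = 1/√(1 − β²) = 1/√(1 − 0.314²) = 1/√(0.90140) = 1.05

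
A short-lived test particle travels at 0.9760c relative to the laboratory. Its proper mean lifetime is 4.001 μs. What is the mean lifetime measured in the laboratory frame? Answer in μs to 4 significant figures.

γ = 1/√(1 − 0.9760²) = 4.59199
Time dilation: Δt = γτ₀ = 4.59199 × 4.001 μs = 18.37 μs

Δt ≈ 18.37 μs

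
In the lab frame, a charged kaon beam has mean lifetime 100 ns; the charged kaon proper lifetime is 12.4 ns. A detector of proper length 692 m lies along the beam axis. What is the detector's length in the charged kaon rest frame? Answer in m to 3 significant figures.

Time dilation ⇒ γ = Δt/τ₀ = 100/12.4 = 8.0645
Length contraction: L = L₀/γ = 692/8.0645 = 85.8 m

L ≈ 85.8 m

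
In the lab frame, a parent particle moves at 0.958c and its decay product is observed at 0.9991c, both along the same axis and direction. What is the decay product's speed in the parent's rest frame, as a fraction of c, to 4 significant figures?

Inverse velocity addition: u' = (u − v)/(1 − uv/c²)
= (0.9991 − 0.958)/(1 − 0.9991×0.958) = 0.04110/0.0428622 = 0.9589

u' ≈ 0.9589c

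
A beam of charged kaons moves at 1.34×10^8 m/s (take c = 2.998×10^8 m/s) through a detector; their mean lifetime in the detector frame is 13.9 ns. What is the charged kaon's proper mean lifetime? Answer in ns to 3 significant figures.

β = v/c = 1.34×10^8 / 2.998×10^8 = 0.44696
γ = 1/√(1 − 0.44696²) = 1.1179
Proper time: τ₀ = Δt/γ = 13.9/1.1179 = 12.4 ns

τ₀ ≈ 12.4 ns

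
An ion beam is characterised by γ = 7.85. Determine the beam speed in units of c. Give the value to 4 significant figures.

β ≈ 0.9919

β = √(1 − 1/γ²) = √(1 − 1/7.85²) = √(0.983772) = 0.9919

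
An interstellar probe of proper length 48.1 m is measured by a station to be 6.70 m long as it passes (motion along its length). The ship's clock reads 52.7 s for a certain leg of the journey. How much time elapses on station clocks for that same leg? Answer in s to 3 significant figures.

Length contraction ⇒ γ = L₀/L = 48.1/6.70 = 7.1791
Time dilation: Δt = γτ₀ = 7.1791 × 52.7 s = 378 s

Δt ≈ 378 s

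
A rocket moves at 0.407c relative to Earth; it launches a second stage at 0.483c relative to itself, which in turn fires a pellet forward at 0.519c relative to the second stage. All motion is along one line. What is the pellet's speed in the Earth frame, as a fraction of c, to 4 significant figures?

Compose boost 2: (0.483 + 0.407)/(1 + 0.483×0.407) = 0.8900/1.19658 = 0.743786
Compose boost 3: (0.519 + 0.743786)/(1 + 0.519×0.743786) = 1.26279/1.38602 = 0.9111

u ≈ 0.9111c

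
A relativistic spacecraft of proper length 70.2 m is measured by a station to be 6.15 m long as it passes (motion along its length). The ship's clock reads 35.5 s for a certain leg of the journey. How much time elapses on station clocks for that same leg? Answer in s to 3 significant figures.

Δt ≈ 405 s

Length contraction ⇒ γ = L₀/L = 70.2/6.15 = 11.415
Time dilation: Δt = γτ₀ = 11.415 × 35.5 s = 405 s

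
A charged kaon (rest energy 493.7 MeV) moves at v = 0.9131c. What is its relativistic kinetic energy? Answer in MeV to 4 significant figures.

K ≈ 717.1 MeV

γ = 1/√(1 − 0.9131²) = 2.45257
K = (γ − 1)m₀c² = (2.45257 − 1) × 493.7 MeV = 1.45257 × 493.7 MeV = 717.1 MeV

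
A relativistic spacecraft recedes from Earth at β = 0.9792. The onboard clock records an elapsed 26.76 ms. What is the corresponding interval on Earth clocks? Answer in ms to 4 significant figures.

γ = 1/√(1 − 0.9792²) = 4.92860
Time dilation: Δt = γτ₀ = 4.92860 × 26.76 ms = 131.9 ms

Δt ≈ 131.9 ms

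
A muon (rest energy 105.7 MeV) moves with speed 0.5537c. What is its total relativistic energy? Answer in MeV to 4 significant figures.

E ≈ 126.9 MeV

γ = 1/√(1 − 0.5537²) = 1.20089
E = γm₀c² = 1.20089 × 105.7 MeV = 126.9 MeV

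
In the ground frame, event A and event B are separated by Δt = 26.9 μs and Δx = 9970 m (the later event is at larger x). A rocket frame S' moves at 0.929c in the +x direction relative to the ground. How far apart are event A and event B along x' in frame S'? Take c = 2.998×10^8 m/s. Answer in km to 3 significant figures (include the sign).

γ = 1/√(1 − 0.929²) = 2.7021
Δx' = γ(Δx − vΔt) = 2.7021 × (9970 m − 0.929×(2.998×10^8 m/s)×26.9×10^-6 s)
= 2.7021 × (2478.0 m) = 6.70 km

Δx' ≈ 6.70 km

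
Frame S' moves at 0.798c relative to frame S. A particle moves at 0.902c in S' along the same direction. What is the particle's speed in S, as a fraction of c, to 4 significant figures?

Relativistic velocity addition: u = (u' + v)/(1 + u'v/c²)
= (0.902 + 0.798)/(1 + 0.902×0.798) = 1.700/1.71980 = 0.9885

u ≈ 0.9885c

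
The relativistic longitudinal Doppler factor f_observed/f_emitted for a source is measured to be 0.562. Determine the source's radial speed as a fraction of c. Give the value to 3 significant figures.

f_obs/f_src = √((1−β)/(1+β)) = 0.562  ⇒  (1−β)/(1+β) = 0.31584
β = |1 − D²|/(1 + D²) = |1 − 0.31584|/(1 + 0.31584) = 0.520

β ≈ 0.520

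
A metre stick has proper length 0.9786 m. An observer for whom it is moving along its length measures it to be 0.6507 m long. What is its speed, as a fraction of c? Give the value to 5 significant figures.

γ = L₀/L = 0.9786/0.6507 = 1.503919
β = √(1 − 1/γ²) = 0.74691

β ≈ 0.74691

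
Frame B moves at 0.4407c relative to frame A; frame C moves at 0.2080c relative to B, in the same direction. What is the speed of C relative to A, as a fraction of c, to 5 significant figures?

u ≈ 0.59423c

Compose boost 2: (0.2080 + 0.4407)/(1 + 0.2080×0.4407) = 0.64870/1.091666 = 0.59423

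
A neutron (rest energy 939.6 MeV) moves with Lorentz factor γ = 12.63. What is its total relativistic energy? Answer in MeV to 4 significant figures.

E ≈ 11870 MeV

γ = 12.63 (given)
E = γm₀c² = 12.63 × 939.6 MeV = 11870 MeV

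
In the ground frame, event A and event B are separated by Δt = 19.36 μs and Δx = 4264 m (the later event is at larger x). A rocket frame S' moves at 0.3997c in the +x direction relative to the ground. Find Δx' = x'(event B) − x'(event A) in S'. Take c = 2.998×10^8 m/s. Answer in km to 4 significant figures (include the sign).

γ = 1/√(1 − 0.3997²) = 1.09093
Δx' = γ(Δx − vΔt) = 1.09093 × (4264 m − 0.3997×(2.998×10^8 m/s)×19.36×10^-6 s)
= 1.09093 × (1944.09 m) = 2.121 km

Δx' ≈ 2.121 km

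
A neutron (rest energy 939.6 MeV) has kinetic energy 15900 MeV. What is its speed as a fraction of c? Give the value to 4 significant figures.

γ = 1 + K/(m₀c²) = 1 + 15900/939.6 = 17.9221
β = √(1 − 1/γ²) = 0.9984

β ≈ 0.9984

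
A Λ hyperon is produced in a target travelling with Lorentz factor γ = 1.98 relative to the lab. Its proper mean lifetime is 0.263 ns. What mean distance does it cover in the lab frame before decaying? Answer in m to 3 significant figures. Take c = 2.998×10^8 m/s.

β = √(1 − 1/γ²) = √(1 − 1/1.98²) = 0.86309
Dilated lifetime: Δt = γτ₀ = 1.98 × 0.263 ns = 0.52074 ns
d = vΔt = 0.86309c × 0.52074 ns = 2.5875×10^8 m/s × 5.2074×10^-10 s = 0.135 m

d ≈ 0.135 m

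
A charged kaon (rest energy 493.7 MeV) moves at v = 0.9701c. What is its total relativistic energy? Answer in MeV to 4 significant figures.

γ = 1/√(1 − 0.9701²) = 4.12022
E = γm₀c² = 4.12022 × 493.7 MeV = 2034 MeV

E ≈ 2034 MeV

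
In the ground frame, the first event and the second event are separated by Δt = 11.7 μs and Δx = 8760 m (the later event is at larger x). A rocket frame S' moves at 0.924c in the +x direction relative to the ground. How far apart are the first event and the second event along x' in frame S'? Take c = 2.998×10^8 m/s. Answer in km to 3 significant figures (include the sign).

γ = 1/√(1 − 0.924²) = 2.6151
Δx' = γ(Δx − vΔt) = 2.6151 × (8760 m − 0.924×(2.998×10^8 m/s)×11.7×10^-6 s)
= 2.6151 × (5518.9 m) = 14.4 km

Δx' ≈ 14.4 km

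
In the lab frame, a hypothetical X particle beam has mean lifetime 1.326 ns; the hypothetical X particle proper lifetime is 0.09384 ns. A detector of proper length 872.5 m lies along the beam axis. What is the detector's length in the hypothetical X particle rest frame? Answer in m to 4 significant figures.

Time dilation ⇒ γ = Δt/τ₀ = 1.326/0.09384 = 14.1304
Length contraction: L = L₀/γ = 872.5/14.1304 = 61.75 m

L ≈ 61.75 m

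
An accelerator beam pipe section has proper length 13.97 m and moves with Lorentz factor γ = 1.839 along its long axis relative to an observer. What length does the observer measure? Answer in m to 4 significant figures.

L ≈ 7.597 m

γ = 1.839 (given)
Length contraction: L = L₀/γ = 13.97/1.839 = 7.597 m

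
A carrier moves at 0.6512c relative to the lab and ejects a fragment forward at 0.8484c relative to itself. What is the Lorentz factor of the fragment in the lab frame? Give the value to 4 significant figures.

u_lab = (0.8484 + 0.6512)/(1 + 0.8484×0.6512) = 1.4996/1.552478 = 0.9659396
γ = 1/√(1 − 0.9659396²) = 3.864

γ ≈ 3.864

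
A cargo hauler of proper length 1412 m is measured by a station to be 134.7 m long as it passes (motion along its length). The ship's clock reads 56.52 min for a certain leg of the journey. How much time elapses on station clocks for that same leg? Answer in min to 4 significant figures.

Δt ≈ 592.5 min

Length contraction ⇒ γ = L₀/L = 1412/134.7 = 10.4826
Time dilation: Δt = γτ₀ = 10.4826 × 56.52 min = 592.5 min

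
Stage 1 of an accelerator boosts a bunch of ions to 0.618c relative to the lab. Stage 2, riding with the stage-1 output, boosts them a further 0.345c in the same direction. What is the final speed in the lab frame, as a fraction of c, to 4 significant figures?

Compose boost 2: (0.345 + 0.618)/(1 + 0.345×0.618) = 0.9630/1.21321 = 0.7938

u ≈ 0.7938c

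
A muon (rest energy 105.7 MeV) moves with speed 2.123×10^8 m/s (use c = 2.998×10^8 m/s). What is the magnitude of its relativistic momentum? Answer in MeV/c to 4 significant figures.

β = v/c = 2.123×10^8 / 2.998×10^8 = 0.708139
γ = 1/√(1 − 0.708139²) = 1.41628
p = γβm₀c = 1.41628 × 0.708139 × 105.7 MeV/c = 106.0 MeV/c

p ≈ 106.0 MeV/c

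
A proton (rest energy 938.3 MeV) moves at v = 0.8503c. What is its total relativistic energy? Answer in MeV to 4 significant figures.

γ = 1/√(1 − 0.8503²) = 1.90006
E = γm₀c² = 1.90006 × 938.3 MeV = 1783 MeV

E ≈ 1783 MeV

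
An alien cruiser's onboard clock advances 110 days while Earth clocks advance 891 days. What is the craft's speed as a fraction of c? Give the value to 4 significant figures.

γ = Δt/τ₀ = 891/110 = 8.10000
β = √(1 − 1/γ²) = √(1 − 1/8.10000²) = 0.9923

β ≈ 0.9923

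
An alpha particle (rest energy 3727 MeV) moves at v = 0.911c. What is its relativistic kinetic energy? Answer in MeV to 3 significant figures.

K ≈ 5310 MeV

γ = 1/√(1 − 0.911²) = 2.4248
K = (γ − 1)m₀c² = (2.4248 − 1) × 3727 MeV = 1.4248 × 3727 MeV = 5310 MeV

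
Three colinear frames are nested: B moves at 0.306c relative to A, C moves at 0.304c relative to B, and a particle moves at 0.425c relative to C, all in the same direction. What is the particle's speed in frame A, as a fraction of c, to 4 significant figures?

Compose boost 2: (0.304 + 0.306)/(1 + 0.304×0.306) = 0.6100/1.09302 = 0.558085
Compose boost 3: (0.425 + 0.558085)/(1 + 0.425×0.558085) = 0.983085/1.23719 = 0.7946

u ≈ 0.7946c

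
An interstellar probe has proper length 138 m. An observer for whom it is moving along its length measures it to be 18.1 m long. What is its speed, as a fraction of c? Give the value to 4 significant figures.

β ≈ 0.9914

γ = L₀/L = 138/18.1 = 7.62431
β = √(1 − 1/γ²) = 0.9914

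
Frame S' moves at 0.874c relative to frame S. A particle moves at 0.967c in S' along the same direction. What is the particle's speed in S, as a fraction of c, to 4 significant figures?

u ≈ 0.9977c

Relativistic velocity addition: u = (u' + v)/(1 + u'v/c²)
= (0.967 + 0.874)/(1 + 0.967×0.874) = 1.841/1.84516 = 0.9977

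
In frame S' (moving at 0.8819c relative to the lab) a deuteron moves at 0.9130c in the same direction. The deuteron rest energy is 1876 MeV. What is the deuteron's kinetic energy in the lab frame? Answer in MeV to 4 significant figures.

K ≈ 15730 MeV

u_lab = (0.9130 + 0.8819)/(1 + 0.9130×0.8819) = 0.9943082
γ = 1/√(1 − 0.9943082²) = 9.38596
K = (γ − 1)m₀c² = (9.38596 − 1) × 1876 = 8.38596 × 1876 = 15730 MeV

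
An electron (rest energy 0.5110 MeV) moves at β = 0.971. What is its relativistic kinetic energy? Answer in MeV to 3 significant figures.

γ = 1/√(1 − 0.971²) = 4.1827
K = (γ − 1)m₀c² = (4.1827 − 1) × 0.5110 MeV = 3.1827 × 0.5110 MeV = 1.63 MeV

K ≈ 1.63 MeV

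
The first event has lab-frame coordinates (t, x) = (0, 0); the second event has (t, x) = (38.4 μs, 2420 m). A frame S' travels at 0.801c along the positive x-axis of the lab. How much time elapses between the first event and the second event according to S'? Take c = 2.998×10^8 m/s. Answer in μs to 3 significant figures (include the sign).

γ = 1/√(1 − 0.801²) = 1.6704
Δt' = γ(Δt − vΔx/c²) = 1.6704 × (38.4 μs − 0.801×2420 m / (2.998×10^8 m/s))
= 1.6704 × (31.934 μs) = 53.3 μs

Δt' ≈ 53.3 μs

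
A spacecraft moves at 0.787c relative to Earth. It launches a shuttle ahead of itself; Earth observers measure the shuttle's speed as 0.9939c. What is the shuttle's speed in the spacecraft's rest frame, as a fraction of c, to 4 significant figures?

Inverse velocity addition: u' = (u − v)/(1 − uv/c²)
= (0.9939 − 0.787)/(1 − 0.9939×0.787) = 0.2069/0.217801 = 0.9500

u' ≈ 0.9500c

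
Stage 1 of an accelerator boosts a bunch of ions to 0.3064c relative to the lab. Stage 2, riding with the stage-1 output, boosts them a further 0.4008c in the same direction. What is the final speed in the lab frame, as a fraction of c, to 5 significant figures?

Compose boost 2: (0.4008 + 0.3064)/(1 + 0.4008×0.3064) = 0.70720/1.122805 = 0.62985

u ≈ 0.62985c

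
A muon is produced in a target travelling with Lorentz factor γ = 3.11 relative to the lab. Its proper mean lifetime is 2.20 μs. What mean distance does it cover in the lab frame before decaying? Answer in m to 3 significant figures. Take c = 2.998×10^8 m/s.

β = √(1 − 1/γ²) = √(1 − 1/3.11²) = 0.94689
Dilated lifetime: Δt = γτ₀ = 3.11 × 2.20 μs = 6.8420 μs
d = vΔt = 0.94689c × 6.8420 μs = 2.8388×10^8 m/s × 6.8420×10^-6 s = 1940 m

d ≈ 1940 m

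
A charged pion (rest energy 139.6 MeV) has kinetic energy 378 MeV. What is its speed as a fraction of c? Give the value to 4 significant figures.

β ≈ 0.9629

γ = 1 + K/(m₀c²) = 1 + 378/139.6 = 3.70774
β = √(1 − 1/γ²) = 0.9629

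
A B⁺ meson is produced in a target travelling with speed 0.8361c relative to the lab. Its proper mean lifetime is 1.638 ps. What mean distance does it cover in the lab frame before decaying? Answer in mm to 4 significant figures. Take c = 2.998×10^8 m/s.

d ≈ 0.7485 mm

γ = 1/√(1 − 0.8361²) = 1.82290
Dilated lifetime: Δt = γτ₀ = 1.82290 × 1.638 ps = 2.98591 ps
d = vΔt = 0.8361c × 2.98591 ps = 2.50663×10^8 m/s × 2.98591×10^-12 s = 0.7485 mm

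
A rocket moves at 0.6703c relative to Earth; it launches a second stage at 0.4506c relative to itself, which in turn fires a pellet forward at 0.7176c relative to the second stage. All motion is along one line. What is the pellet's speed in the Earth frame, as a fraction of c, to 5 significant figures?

Compose boost 2: (0.4506 + 0.6703)/(1 + 0.4506×0.6703) = 1.1209/1.302037 = 0.8608817
Compose boost 3: (0.7176 + 0.8608817)/(1 + 0.7176×0.8608817) = 1.578482/1.617769 = 0.97572

u ≈ 0.97572c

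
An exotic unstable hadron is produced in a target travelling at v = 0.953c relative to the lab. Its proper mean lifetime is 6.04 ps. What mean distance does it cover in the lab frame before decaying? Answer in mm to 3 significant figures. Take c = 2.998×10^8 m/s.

γ = 1/√(1 − 0.953²) = 3.3007
Dilated lifetime: Δt = γτ₀ = 3.3007 × 6.04 ps = 19.936 ps
d = vΔt = 0.953c × 19.936 ps = 2.8571×10^8 m/s × 1.9936×10^-11 s = 5.70 mm

d ≈ 5.70 mm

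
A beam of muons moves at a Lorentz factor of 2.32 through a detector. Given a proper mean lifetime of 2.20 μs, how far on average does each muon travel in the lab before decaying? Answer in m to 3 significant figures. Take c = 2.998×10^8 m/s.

d ≈ 1380 m

β = √(1 − 1/γ²) = √(1 − 1/2.32²) = 0.90234
Dilated lifetime: Δt = γτ₀ = 2.32 × 2.20 μs = 5.1040 μs
d = vΔt = 0.90234c × 5.1040 μs = 2.7052×10^8 m/s × 5.1040×10^-6 s = 1380 m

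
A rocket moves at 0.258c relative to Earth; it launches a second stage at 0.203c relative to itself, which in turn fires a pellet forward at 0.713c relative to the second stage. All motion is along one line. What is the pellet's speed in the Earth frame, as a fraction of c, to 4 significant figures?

Compose boost 2: (0.203 + 0.258)/(1 + 0.203×0.258) = 0.4610/1.05237 = 0.438057
Compose boost 3: (0.713 + 0.438057)/(1 + 0.713×0.438057) = 1.15106/1.31233 = 0.8771

u ≈ 0.8771c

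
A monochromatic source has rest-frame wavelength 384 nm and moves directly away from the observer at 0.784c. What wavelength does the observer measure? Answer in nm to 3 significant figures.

λ_obs ≈ 1100 nm

Relativistic Doppler: λ_obs = λ_src √((1+β)/(1−β))
= 384 × √(1.7840/0.21600) = 384 × 2.8739 = 1100 nm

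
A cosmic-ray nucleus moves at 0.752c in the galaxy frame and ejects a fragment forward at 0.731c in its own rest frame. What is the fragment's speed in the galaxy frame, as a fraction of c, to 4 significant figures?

Compose boost 2: (0.731 + 0.752)/(1 + 0.731×0.752) = 1.483/1.54971 = 0.9570

u ≈ 0.9570c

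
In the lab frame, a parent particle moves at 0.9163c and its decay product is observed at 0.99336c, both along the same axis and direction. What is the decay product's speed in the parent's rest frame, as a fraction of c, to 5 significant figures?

u' ≈ 0.85828c

Inverse velocity addition: u' = (u − v)/(1 − uv/c²)
= (0.99336 − 0.9163)/(1 − 0.99336×0.9163) = 0.077060/0.08978423 = 0.85828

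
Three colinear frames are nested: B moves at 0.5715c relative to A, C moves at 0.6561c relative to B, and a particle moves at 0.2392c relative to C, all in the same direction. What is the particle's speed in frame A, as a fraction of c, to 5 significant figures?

Compose boost 2: (0.6561 + 0.5715)/(1 + 0.6561×0.5715) = 1.2276/1.374961 = 0.8928252
Compose boost 3: (0.2392 + 0.8928252)/(1 + 0.2392×0.8928252) = 1.132025/1.213564 = 0.93281

u ≈ 0.93281c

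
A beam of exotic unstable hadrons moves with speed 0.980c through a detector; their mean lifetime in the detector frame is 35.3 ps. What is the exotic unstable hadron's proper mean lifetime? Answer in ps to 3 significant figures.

τ₀ ≈ 7.02 ps

γ = 1/√(1 − 0.980²) = 5.0252
Proper time: τ₀ = Δt/γ = 35.3/5.0252 = 7.02 ps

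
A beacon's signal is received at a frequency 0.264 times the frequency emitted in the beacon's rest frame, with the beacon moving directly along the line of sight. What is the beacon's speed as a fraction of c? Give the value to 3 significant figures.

f_obs/f_src = √((1−β)/(1+β)) = 0.264  ⇒  (1−β)/(1+β) = 0.069696
β = |1 − D²|/(1 + D²) = |1 − 0.069696|/(1 + 0.069696) = 0.870

β ≈ 0.870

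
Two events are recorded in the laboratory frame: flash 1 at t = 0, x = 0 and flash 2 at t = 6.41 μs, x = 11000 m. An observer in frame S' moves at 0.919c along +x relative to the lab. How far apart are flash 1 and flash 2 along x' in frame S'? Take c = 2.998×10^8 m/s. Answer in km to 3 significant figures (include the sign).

γ = 1/√(1 − 0.919²) = 2.5364
Δx' = γ(Δx − vΔt) = 2.5364 × (11000 m − 0.919×(2.998×10^8 m/s)×6.41×10^-6 s)
= 2.5364 × (9233.9 m) = 23.4 km

Δx' ≈ 23.4 km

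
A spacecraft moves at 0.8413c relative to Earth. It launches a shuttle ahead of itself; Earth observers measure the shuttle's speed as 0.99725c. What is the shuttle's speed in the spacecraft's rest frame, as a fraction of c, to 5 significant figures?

Inverse velocity addition: u' = (u − v)/(1 − uv/c²)
= (0.99725 − 0.8413)/(1 − 0.99725×0.8413) = 0.15595/0.1610136 = 0.96855

u' ≈ 0.96855c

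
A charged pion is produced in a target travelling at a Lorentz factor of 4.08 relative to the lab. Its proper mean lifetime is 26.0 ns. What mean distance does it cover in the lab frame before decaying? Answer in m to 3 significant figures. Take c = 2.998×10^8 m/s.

d ≈ 30.8 m

β = √(1 − 1/γ²) = √(1 − 1/4.08²) = 0.96950
Dilated lifetime: Δt = γτ₀ = 4.08 × 26.0 ns = 106.08 ns
d = vΔt = 0.96950c × 106.08 ns = 2.9066×10^8 m/s × 1.0608×10^-7 s = 30.8 m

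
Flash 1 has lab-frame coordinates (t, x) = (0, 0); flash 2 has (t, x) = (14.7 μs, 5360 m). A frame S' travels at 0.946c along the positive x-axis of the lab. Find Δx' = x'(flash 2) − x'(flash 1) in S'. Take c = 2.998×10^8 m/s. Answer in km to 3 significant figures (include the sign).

Δx' ≈ 3.67 km

γ = 1/√(1 − 0.946²) = 3.0848
Δx' = γ(Δx − vΔt) = 3.0848 × (5360 m − 0.946×(2.998×10^8 m/s)×14.7×10^-6 s)
= 3.0848 × (1190.9 m) = 3.67 km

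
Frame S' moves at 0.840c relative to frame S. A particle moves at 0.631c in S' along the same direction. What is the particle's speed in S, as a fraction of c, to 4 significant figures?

Relativistic velocity addition: u = (u' + v)/(1 + u'v/c²)
= (0.631 + 0.840)/(1 + 0.631×0.840) = 1.471/1.53004 = 0.9614

u ≈ 0.9614c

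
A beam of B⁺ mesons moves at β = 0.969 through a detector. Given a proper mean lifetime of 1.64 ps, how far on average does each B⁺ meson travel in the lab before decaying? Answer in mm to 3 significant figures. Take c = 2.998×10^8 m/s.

γ = 1/√(1 − 0.969²) = 4.0476
Dilated lifetime: Δt = γτ₀ = 4.0476 × 1.64 ps = 6.6380 ps
d = vΔt = 0.969c × 6.6380 ps = 2.9051×10^8 m/s × 6.6380×10^-12 s = 1.93 mm

d ≈ 1.93 mm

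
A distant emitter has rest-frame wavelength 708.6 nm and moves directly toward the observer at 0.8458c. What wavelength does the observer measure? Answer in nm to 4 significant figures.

Relativistic Doppler: λ_obs = λ_src √((1−β)/(1+β))
= 708.6 × √(0.154200/1.84580) = 708.6 × 0.289035 = 204.8 nm

λ_obs ≈ 204.8 nm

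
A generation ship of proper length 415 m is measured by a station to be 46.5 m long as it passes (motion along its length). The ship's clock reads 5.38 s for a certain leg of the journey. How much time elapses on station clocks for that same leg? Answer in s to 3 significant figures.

Δt ≈ 48.0 s

Length contraction ⇒ γ = L₀/L = 415/46.5 = 8.9247
Time dilation: Δt = γτ₀ = 8.9247 × 5.38 s = 48.0 s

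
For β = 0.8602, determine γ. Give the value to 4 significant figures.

γ ≈ 1.961

γ = 1/√(1 − β²) = 1/√(1 − 0.8602²) = 1/√(0.260056) = 1.961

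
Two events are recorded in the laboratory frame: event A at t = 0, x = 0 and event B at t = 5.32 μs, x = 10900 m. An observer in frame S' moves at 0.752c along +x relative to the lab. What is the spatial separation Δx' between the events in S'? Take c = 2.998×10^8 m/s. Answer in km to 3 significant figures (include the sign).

Δx' ≈ 14.7 km

γ = 1/√(1 − 0.752²) = 1.5171
Δx' = γ(Δx − vΔt) = 1.5171 × (10900 m − 0.752×(2.998×10^8 m/s)×5.32×10^-6 s)
= 1.5171 × (9700.6 m) = 14.7 km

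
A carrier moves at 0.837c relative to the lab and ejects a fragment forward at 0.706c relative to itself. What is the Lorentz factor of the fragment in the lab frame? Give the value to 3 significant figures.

γ ≈ 4.11

u_lab = (0.706 + 0.837)/(1 + 0.706×0.837) = 1.543/1.59092 = 0.969878
γ = 1/√(1 − 0.969878²) = 4.11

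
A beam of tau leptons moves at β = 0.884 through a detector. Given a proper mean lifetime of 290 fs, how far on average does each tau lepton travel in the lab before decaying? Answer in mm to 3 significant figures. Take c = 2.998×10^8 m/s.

d ≈ 0.164 mm

γ = 1/√(1 − 0.884²) = 2.1391
Dilated lifetime: Δt = γτ₀ = 2.1391 × 290 fs = 620.34 fs
d = vΔt = 0.884c × 620.34 fs = 2.6502×10^8 m/s × 6.2034×10^-13 s = 0.164 mm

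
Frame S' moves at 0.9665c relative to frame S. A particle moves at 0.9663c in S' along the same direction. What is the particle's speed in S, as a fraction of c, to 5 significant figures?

u ≈ 0.99942c

Relativistic velocity addition: u = (u' + v)/(1 + u'v/c²)
= (0.9663 + 0.9665)/(1 + 0.9663×0.9665) = 1.9328/1.933929 = 0.99942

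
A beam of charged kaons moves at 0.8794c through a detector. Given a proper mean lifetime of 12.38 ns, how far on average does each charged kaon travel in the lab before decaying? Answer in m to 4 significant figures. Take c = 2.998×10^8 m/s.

γ = 1/√(1 − 0.8794²) = 2.10047
Dilated lifetime: Δt = γτ₀ = 2.10047 × 12.38 ns = 26.0038 ns
d = vΔt = 0.8794c × 26.0038 ns = 2.63644×10^8 m/s × 2.60038×10^-8 s = 6.856 m

d ≈ 6.856 m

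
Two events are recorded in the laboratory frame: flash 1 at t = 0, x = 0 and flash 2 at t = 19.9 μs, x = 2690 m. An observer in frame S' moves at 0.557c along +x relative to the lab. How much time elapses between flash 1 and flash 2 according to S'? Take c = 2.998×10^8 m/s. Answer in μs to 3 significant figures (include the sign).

Δt' ≈ 17.9 μs

γ = 1/√(1 − 0.557²) = 1.2041
Δt' = γ(Δt − vΔx/c²) = 1.2041 × (19.9 μs − 0.557×2690 m / (2.998×10^8 m/s))
= 1.2041 × (14.902 μs) = 17.9 μs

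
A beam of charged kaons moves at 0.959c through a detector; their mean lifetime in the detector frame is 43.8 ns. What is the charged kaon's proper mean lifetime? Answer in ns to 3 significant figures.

γ = 1/√(1 − 0.959²) = 3.5285
Proper time: τ₀ = Δt/γ = 43.8/3.5285 = 12.4 ns

τ₀ ≈ 12.4 ns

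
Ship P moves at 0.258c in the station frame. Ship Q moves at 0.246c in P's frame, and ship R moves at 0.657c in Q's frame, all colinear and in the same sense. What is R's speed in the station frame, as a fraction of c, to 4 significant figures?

Compose boost 2: (0.246 + 0.258)/(1 + 0.246×0.258) = 0.5040/1.06347 = 0.473921
Compose boost 3: (0.657 + 0.473921)/(1 + 0.657×0.473921) = 1.13092/1.31137 = 0.8624

u ≈ 0.8624c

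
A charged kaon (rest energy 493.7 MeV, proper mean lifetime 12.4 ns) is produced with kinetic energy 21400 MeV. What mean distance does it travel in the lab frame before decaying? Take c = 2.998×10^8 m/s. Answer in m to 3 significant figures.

d ≈ 165 m

γ = 1 + K/(m₀c²) = 1 + 21400/493.7 = 44.346
β = √(1 − 1/γ²) = 0.99975
Dilated lifetime: γτ₀ = 44.346 × 12.4 ns = 549.89 ns
d = βc·γτ₀ = 0.99975 × (2.998×10^8 m/s) × 5.4989×10^-7 s = 165 m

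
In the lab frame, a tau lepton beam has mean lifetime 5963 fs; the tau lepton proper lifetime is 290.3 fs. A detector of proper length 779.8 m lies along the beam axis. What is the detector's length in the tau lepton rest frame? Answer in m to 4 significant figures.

Time dilation ⇒ γ = Δt/τ₀ = 5963/290.3 = 20.5408
Length contraction: L = L₀/γ = 779.8/20.5408 = 37.96 m

L ≈ 37.96 m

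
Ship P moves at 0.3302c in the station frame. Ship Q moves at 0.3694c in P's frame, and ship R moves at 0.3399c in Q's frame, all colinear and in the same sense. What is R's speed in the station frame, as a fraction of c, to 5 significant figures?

u ≈ 0.79496c

Compose boost 2: (0.3694 + 0.3302)/(1 + 0.3694×0.3302) = 0.69960/1.121976 = 0.6235428
Compose boost 3: (0.3399 + 0.6235428)/(1 + 0.3399×0.6235428) = 0.9634428/1.211942 = 0.79496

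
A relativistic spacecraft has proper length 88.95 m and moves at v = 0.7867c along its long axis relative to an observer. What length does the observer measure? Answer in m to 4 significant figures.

L ≈ 54.91 m

γ = 1/√(1 − 0.7867²) = 1.61986
Length contraction: L = L₀/γ = 88.95/1.61986 = 54.91 m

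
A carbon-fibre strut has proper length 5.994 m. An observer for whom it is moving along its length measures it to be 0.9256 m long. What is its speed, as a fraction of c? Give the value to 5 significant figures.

β ≈ 0.98801

γ = L₀/L = 5.994/0.9256 = 6.475799
β = √(1 − 1/γ²) = 0.98801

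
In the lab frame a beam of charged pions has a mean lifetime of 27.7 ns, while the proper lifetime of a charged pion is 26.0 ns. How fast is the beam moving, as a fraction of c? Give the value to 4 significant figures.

γ = Δt/τ₀ = 27.7/26.0 = 1.06538
β = √(1 − 1/γ²) = √(1 − 1/1.06538²) = 0.3449

β ≈ 0.3449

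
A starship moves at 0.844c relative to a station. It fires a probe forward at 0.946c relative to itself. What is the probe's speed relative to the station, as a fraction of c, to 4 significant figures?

u ≈ 0.9953c

Relativistic velocity addition: u = (u' + v)/(1 + u'v/c²)
= (0.946 + 0.844)/(1 + 0.946×0.844) = 1.790/1.79842 = 0.9953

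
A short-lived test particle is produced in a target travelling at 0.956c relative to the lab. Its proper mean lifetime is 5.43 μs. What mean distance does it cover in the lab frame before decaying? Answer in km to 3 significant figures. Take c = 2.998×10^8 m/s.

γ = 1/√(1 − 0.956²) = 3.4087
Dilated lifetime: Δt = γτ₀ = 3.4087 × 5.43 μs = 18.509 μs
d = vΔt = 0.956c × 18.509 μs = 2.8661×10^8 m/s × 1.8509×10^-5 s = 5.30 km

d ≈ 5.30 km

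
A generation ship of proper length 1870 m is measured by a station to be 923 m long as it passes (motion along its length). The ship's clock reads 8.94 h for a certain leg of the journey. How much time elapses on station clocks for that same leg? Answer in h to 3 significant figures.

Δt ≈ 18.1 h

Length contraction ⇒ γ = L₀/L = 1870/923 = 2.0260
Time dilation: Δt = γτ₀ = 2.0260 × 8.94 h = 18.1 h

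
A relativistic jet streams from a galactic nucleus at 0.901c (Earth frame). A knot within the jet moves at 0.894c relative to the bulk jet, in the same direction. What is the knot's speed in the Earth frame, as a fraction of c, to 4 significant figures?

Relativistic velocity addition: u = (u' + v)/(1 + u'v/c²)
= (0.894 + 0.901)/(1 + 0.894×0.901) = 1.795/1.80549 = 0.9942

u ≈ 0.9942c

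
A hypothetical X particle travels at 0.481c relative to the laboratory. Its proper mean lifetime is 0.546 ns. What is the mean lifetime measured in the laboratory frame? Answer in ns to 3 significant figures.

Δt ≈ 0.623 ns

γ = 1/√(1 − 0.481²) = 1.1406
Time dilation: Δt = γτ₀ = 1.1406 × 0.546 ns = 0.623 ns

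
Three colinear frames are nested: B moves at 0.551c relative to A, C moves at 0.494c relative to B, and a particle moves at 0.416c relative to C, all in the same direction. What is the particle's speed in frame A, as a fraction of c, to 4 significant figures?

u ≈ 0.9223c

Compose boost 2: (0.494 + 0.551)/(1 + 0.494×0.551) = 1.045/1.27219 = 0.821416
Compose boost 3: (0.416 + 0.821416)/(1 + 0.416×0.821416) = 1.23742/1.34171 = 0.9223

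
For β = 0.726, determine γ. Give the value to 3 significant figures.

γ = 1/√(1 − β²) = 1/√(1 − 0.726²) = 1/√(0.47292) = 1.45

γ ≈ 1.45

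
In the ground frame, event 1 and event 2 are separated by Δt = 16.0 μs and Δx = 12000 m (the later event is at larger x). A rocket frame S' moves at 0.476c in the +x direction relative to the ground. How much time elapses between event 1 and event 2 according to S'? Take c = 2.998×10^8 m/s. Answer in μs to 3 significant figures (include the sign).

γ = 1/√(1 − 0.476²) = 1.1371
Δt' = γ(Δt − vΔx/c²) = 1.1371 × (16.0 μs − 0.476×12000 m / (2.998×10^8 m/s))
= 1.1371 × (-3.0527 μs) = -3.47 μs

Δt' ≈ -3.47 μs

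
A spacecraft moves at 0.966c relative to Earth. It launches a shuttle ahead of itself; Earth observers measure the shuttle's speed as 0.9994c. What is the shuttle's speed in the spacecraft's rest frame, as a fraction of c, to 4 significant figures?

Inverse velocity addition: u' = (u − v)/(1 − uv/c²)
= (0.9994 − 0.966)/(1 − 0.9994×0.966) = 0.03340/0.0345796 = 0.9659

u' ≈ 0.9659c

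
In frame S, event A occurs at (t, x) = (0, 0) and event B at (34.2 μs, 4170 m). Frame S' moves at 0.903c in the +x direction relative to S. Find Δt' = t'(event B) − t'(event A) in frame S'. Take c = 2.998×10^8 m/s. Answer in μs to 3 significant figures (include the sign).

γ = 1/√(1 − 0.903²) = 2.3275
Δt' = γ(Δt − vΔx/c²) = 2.3275 × (34.2 μs − 0.903×4170 m / (2.998×10^8 m/s))
= 2.3275 × (21.640 μs) = 50.4 μs

Δt' ≈ 50.4 μs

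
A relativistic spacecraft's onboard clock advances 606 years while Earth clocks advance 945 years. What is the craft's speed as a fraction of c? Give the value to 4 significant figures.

γ = Δt/τ₀ = 945/606 = 1.55941
β = √(1 − 1/γ²) = √(1 − 1/1.55941²) = 0.7673

β ≈ 0.7673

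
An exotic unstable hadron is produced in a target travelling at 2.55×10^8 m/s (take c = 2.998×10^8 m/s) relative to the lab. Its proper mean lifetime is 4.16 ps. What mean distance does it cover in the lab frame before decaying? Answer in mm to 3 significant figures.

d ≈ 2.02 mm

β = v/c = 2.55×10^8 / 2.998×10^8 = 0.85057
γ = 1/√(1 − 0.85057²) = 1.9016
Dilated lifetime: Δt = γτ₀ = 1.9016 × 4.16 ps = 7.9108 ps
d = vΔt = 0.85057c × 7.9108 ps = 2.5500×10^8 m/s × 7.9108×10^-12 s = 2.02 mm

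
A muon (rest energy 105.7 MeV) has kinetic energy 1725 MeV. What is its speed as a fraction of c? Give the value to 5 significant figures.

β ≈ 0.99833

γ = 1 + K/(m₀c²) = 1 + 1725/105.7 = 17.31977
β = √(1 − 1/γ²) = 0.99833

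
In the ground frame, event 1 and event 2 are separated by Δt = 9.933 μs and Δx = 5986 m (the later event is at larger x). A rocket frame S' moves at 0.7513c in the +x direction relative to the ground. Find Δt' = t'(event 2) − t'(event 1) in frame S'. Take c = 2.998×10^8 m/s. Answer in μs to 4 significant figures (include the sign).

γ = 1/√(1 − 0.7513²) = 1.51524
Δt' = γ(Δt − vΔx/c²) = 1.51524 × (9.933 μs − 0.7513×5986 m / (2.998×10^8 m/s))
= 1.51524 × (-5.06794 μs) = -7.679 μs

Δt' ≈ -7.679 μs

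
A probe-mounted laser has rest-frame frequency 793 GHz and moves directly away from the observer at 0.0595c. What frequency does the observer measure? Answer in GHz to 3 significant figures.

Relativistic Doppler: f_obs = f_src √((1−β)/(1+β))
= 793 × √(0.94050/1.0595) = 793 × 0.94217 = 747 GHz

f_obs ≈ 747 GHz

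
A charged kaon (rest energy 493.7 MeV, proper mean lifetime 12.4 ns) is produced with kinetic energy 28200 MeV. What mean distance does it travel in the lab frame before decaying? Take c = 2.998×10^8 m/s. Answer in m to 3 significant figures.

d ≈ 216 m

γ = 1 + K/(m₀c²) = 1 + 28200/493.7 = 58.120
β = √(1 − 1/γ²) = 0.99985
Dilated lifetime: γτ₀ = 58.120 × 12.4 ns = 720.68 ns
d = βc·γτ₀ = 0.99985 × (2.998×10^8 m/s) × 7.2068×10^-7 s = 216 m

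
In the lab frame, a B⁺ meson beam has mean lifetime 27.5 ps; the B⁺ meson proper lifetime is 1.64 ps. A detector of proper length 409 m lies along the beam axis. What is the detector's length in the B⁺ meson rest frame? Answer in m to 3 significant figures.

Time dilation ⇒ γ = Δt/τ₀ = 27.5/1.64 = 16.768
Length contraction: L = L₀/γ = 409/16.768 = 24.4 m

L ≈ 24.4 m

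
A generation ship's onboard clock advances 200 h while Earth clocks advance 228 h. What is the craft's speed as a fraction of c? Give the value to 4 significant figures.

γ = Δt/τ₀ = 228/200 = 1.14000
β = √(1 − 1/γ²) = √(1 − 1/1.14000²) = 0.4801

β ≈ 0.4801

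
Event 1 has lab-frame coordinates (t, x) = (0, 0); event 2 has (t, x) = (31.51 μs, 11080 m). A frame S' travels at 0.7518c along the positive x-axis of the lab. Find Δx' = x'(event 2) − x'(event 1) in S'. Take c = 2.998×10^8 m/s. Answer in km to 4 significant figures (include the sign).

Δx' ≈ 6.033 km

γ = 1/√(1 − 0.7518²) = 1.51655
Δx' = γ(Δx − vΔt) = 1.51655 × (11080 m − 0.7518×(2.998×10^8 m/s)×31.51×10^-6 s)
= 1.51655 × (3977.97 m) = 6.033 km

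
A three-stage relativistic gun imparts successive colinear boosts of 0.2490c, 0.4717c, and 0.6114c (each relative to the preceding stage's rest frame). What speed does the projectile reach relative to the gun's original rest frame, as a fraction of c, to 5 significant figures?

u ≈ 0.90105c

Compose boost 2: (0.4717 + 0.2490)/(1 + 0.4717×0.2490) = 0.72070/1.117453 = 0.6449487
Compose boost 3: (0.6114 + 0.6449487)/(1 + 0.6114×0.6449487) = 1.256349/1.394322 = 0.90105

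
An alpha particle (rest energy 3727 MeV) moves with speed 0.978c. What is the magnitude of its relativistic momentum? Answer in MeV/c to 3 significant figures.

γ = 1/√(1 − 0.978²) = 4.7938
p = γβm₀c = 4.7938 × 0.978 × 3727 MeV/c = 17500 MeV/c

p ≈ 17500 MeV/c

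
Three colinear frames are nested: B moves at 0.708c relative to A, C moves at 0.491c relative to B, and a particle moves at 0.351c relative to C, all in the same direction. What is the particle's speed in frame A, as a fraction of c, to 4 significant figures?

Compose boost 2: (0.491 + 0.708)/(1 + 0.491×0.708) = 1.199/1.34763 = 0.889711
Compose boost 3: (0.351 + 0.889711)/(1 + 0.351×0.889711) = 1.24071/1.31229 = 0.9455

u ≈ 0.9455c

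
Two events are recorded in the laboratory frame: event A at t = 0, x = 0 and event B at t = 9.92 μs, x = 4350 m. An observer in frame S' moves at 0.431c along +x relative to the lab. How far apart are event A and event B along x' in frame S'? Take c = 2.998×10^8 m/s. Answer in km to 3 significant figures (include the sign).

Δx' ≈ 3.40 km

γ = 1/√(1 − 0.431²) = 1.1082
Δx' = γ(Δx − vΔt) = 1.1082 × (4350 m − 0.431×(2.998×10^8 m/s)×9.92×10^-6 s)
= 1.1082 × (3068.2 m) = 3.40 km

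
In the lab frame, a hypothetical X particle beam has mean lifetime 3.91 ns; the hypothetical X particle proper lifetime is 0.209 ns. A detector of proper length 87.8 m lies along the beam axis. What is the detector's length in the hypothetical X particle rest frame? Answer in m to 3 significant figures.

L ≈ 4.69 m

Time dilation ⇒ γ = Δt/τ₀ = 3.91/0.209 = 18.708
Length contraction: L = L₀/γ = 87.8/18.708 = 4.69 m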